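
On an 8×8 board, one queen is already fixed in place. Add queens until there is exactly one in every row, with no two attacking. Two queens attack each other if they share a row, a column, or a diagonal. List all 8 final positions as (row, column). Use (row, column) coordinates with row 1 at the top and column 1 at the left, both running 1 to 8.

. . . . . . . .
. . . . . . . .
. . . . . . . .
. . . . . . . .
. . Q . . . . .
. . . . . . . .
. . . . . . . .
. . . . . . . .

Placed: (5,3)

Row 1: attacked by (5,3)→{3,7}. Safe: 1, 2, 4, 5, 6, 8. Place at column 2.
Row 2: attacked by (1,2)→{1,2,3}; (5,3)→{3,6}. Safe: 4, 5, 7, 8. Place at column 8.
Row 3: attacked by (1,2)→{2,4}; (2,8)→{7,8}; (5,3)→{1,3,5}. Safe: 6. Place at column 6.
Row 4: attacked by (1,2)→{2,5}; (2,8)→{6,8}; (3,6)→{5,6,7}; (5,3)→{2,3,4}. Safe: 1. Place at column 1.
Row 6: attacked by (1,2)→{2,7}; (2,8)→{4,8}; (3,6)→{3,6}; (4,1)→{1,3}; (5,3)→{2,3,4}. Safe: 5. Place at column 5.
Row 7: attacked by (1,2)→{2,8}; (2,8)→{3,8}; (3,6)→{2,6}; (4,1)→{1,4}; (5,3)→{1,3,5}; (6,5)→{4,5,6}. Safe: 7. Place at column 7.
Row 8: attacked by (1,2)→{2}; (2,8)→{2,8}; (3,6)→{1,6}; (4,1)→{1,5}; (5,3)→{3,6}; (6,5)→{3,5,7}; (7,7)→{6,7,8}. Safe: 4. Place at column 4.
Columns [2, 8, 6, 1, 3, 5, 7, 4], r−c [-1, -6, -3, 3, 2, 1, 0, 4], r+c [3, 10, 9, 5, 8, 11, 14, 12] are all distinct, so no two queens attack.

(1,2) (2,8) (3,6) (4,1) (5,3) (6,5) (7,7) (8,4)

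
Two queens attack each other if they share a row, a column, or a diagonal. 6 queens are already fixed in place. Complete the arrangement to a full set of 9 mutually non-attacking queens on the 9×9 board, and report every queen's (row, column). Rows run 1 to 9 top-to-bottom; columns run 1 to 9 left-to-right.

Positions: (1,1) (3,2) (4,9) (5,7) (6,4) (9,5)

Row 2: attacked by (1,1)→{1,2}; (3,2)→{1,2,3}; (4,9)→{7,9}; (5,7)→{4,7}; (6,4)→{4,8}; (9,5)→{5}. Safe: 6. Place at column 6.
Row 7: attacked by (1,1)→{1,7}; (2,6)→{1,6}; (3,2)→{2,6}; (4,9)→{6,9}; (5,7)→{5,7,9}; (6,4)→{3,4,5}; (9,5)→{3,5,7}. Safe: 8. Place at column 8.
Row 8: attacked by (1,1)→{1,8}; (2,6)→{6}; (3,2)→{2,7}; (4,9)→{5,9}; (5,7)→{4,7}; (6,4)→{2,4,6}; (7,8)→{7,8,9}; (9,5)→{4,5,6}. Safe: 3. Place at column 3.
Columns [1, 6, 2, 9, 7, 4, 8, 3, 5], r−c [0, -4, 1, -5, -2, 2, -1, 5, 4], r+c [2, 8, 5, 13, 12, 10, 15, 11, 14] are all distinct, so no two queens attack.

(1,1) (2,6) (3,2) (4,9) (5,7) (6,4) (7,8) (8,3) (9,5)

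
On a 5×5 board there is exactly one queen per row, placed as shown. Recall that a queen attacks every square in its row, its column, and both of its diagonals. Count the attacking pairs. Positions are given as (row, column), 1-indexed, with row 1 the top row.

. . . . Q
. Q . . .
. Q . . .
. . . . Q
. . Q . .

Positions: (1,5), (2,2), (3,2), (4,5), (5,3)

2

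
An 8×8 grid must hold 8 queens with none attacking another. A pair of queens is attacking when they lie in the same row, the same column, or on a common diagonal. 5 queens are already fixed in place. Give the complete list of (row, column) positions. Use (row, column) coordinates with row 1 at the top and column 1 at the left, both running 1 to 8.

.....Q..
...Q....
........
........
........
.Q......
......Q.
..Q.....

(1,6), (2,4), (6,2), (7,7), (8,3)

Row 3: attacked by (1,6)→{4,6,8}; (2,4)→{3,4,5}; (6,2)→{2,5}; (7,7)→{3,7}; (8,3)→{3,8}. Safe: 1. Place at column 1.
Row 4: attacked by (1,6)→{3,6}; (2,4)→{2,4,6}; (3,1)→{1,2}; (6,2)→{2,4}; (7,7)→{4,7}; (8,3)→{3,7}. Safe: 5, 8. Place at column 5.
Row 5: attacked by (1,6)→{2,6}; (2,4)→{1,4,7}; (3,1)→{1,3}; (4,5)→{4,5,6}; (6,2)→{1,2,3}; (7,7)→{5,7}; (8,3)→{3,6}. Safe: 8. Place at column 8.
Columns [6, 4, 1, 5, 8, 2, 7, 3], r−c [-5, -2, 2, -1, -3, 4, 0, 5], r+c [7, 6, 4, 9, 13, 8, 14, 11] are all distinct, so no two queens attack.

(1,6) (2,4) (3,1) (4,5) (5,8) (6,2) (7,7) (8,3)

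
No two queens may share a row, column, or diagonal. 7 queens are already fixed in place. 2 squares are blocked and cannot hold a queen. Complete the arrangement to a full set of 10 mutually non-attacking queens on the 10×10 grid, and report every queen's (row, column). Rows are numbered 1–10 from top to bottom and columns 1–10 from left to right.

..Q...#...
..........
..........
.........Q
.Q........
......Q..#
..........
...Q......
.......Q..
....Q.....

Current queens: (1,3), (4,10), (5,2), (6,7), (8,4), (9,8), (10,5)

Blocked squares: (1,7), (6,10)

Row 2: attacked by (1,3)→{2,3,4}; (4,10)→{8,10}; (5,2)→{2,5}; (6,7)→{3,7}; (8,4)→{4,10}; (9,8)→{1,8}; (10,5)→{5}. Safe: 6, 9. Place at column 9.
Row 3: attacked by (1,3)→{1,3,5}; (2,9)→{8,9,10}; (4,10)→{9,10}; (5,2)→{2,4}; (6,7)→{4,7,10}; (8,4)→{4,9}; (9,8)→{2,8}; (10,5)→{5}. Safe: 6. Place at column 6.
Row 7: attacked by (1,3)→{3,9}; (2,9)→{4,9}; (3,6)→{2,6,10}; (4,10)→{7,10}; (5,2)→{2,4}; (6,7)→{6,7,8}; (8,4)→{3,4,5}; (9,8)→{6,8,10}; (10,5)→{2,5,8}. Safe: 1. Place at column 1.
Columns [3, 9, 6, 10, 2, 7, 1, 4, 8, 5], r−c [-2, -7, -3, -6, 3, -1, 6, 4, 1, 5], r+c [4, 11, 9, 14, 7, 13, 8, 12, 17, 15] are all distinct, so no two queens attack.

(1,3) (2,9) (3,6) (4,10) (5,2) (6,7) (7,1) (8,4) (9,8) (10,5)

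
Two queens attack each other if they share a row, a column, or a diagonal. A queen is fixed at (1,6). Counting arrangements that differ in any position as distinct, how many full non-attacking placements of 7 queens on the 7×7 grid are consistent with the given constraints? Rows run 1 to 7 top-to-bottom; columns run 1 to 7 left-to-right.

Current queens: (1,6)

Branch on row 2: col 1 → 1; col 2 → 1; col 3 → 3; col 4 → 2.
Sum: 1 + 1 + 3 + 2 = 7.

7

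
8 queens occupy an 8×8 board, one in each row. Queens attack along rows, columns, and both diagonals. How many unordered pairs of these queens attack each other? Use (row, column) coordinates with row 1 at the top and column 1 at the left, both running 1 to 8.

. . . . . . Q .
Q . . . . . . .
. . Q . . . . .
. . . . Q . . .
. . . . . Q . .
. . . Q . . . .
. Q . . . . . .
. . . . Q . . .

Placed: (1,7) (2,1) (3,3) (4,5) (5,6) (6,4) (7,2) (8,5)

Same column: (4,5)–(8,5) (column 5).
Same diagonal: (4,5)–(5,6) (|4−5| = |5−6| = 1); (4,5)–(7,2) (|4−7| = |5−2| = 3).
Total attacking pairs: 3.

3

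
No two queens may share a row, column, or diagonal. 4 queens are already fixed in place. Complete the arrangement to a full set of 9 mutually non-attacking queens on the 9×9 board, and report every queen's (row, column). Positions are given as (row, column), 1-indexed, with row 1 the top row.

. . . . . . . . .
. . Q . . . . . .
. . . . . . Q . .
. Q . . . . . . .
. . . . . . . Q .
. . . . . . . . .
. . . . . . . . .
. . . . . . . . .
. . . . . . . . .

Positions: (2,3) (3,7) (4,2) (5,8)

Row 1: attacked by (2,3)→{2,3,4}; (3,7)→{5,7,9}; (4,2)→{2,5}; (5,8)→{4,8}. Safe: 1, 6. Place at column 1.
Row 6: attacked by (1,1)→{1,6}; (2,3)→{3,7}; (3,7)→{4,7}; (4,2)→{2,4}; (5,8)→{7,8,9}. Safe: 5. Place at column 5.
Row 7: attacked by (1,1)→{1,7}; (2,3)→{3,8}; (3,7)→{3,7}; (4,2)→{2,5}; (5,8)→{6,8}; (6,5)→{4,5,6}. Safe: 9. Place at column 9.
Row 8: attacked by (1,1)→{1,8}; (2,3)→{3,9}; (3,7)→{2,7}; (4,2)→{2,6}; (5,8)→{5,8}; (6,5)→{3,5,7}; (7,9)→{8,9}. Safe: 4. Place at column 4.
Row 9: attacked by (1,1)→{1,9}; (2,3)→{3}; (3,7)→{1,7}; (4,2)→{2,7}; (5,8)→{4,8}; (6,5)→{2,5,8}; (7,9)→{7,9}; (8,4)→{3,4,5}. Safe: 6. Place at column 6.
Columns [1, 3, 7, 2, 8, 5, 9, 4, 6], r−c [0, -1, -4, 2, -3, 1, -2, 4, 3], r+c [2, 5, 10, 6, 13, 11, 16, 12, 15] are all distinct, so no two queens attack.

(1,1) (2,3) (3,7) (4,2) (5,8) (6,5) (7,9) (8,4) (9,6)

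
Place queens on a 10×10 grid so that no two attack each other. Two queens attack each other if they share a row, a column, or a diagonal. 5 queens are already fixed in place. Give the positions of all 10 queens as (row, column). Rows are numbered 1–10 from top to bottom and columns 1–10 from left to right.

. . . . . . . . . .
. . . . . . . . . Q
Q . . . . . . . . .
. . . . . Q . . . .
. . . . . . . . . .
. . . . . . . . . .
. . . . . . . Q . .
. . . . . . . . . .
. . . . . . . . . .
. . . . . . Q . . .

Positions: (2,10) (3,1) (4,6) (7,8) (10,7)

(1,5) (2,10) (3,1) (4,6) (5,4) (6,2) (7,8) (8,3) (9,9) (10,7)

Row 1: attacked by (2,10)→{9,10}; (3,1)→{1,3}; (4,6)→{3,6,9}; (7,8)→{2,8}; (10,7)→{7}. Safe: 4, 5. Place at column 5.
Row 5: attacked by (1,5)→{1,5,9}; (2,10)→{7,10}; (3,1)→{1,3}; (4,6)→{5,6,7}; (7,8)→{6,8,10}; (10,7)→{2,7}. Safe: 4. Place at column 4.
Row 6: attacked by (1,5)→{5,10}; (2,10)→{6,10}; (3,1)→{1,4}; (4,6)→{4,6,8}; (5,4)→{3,4,5}; (7,8)→{7,8,9}; (10,7)→{3,7}. Safe: 2. Place at column 2.
Row 8: attacked by (1,5)→{5}; (2,10)→{4,10}; (3,1)→{1,6}; (4,6)→{2,6,10}; (5,4)→{1,4,7}; (6,2)→{2,4}; (7,8)→{7,8,9}; (10,7)→{5,7,9}. Safe: 3. Place at column 3.
Row 9: attacked by (1,5)→{5}; (2,10)→{3,10}; (3,1)→{1,7}; (4,6)→{1,6}; (5,4)→{4,8}; (6,2)→{2,5}; (7,8)→{6,8,10}; (8,3)→{2,3,4}; (10,7)→{6,7,8}. Safe: 9. Place at column 9.
Columns [5, 10, 1, 6, 4, 2, 8, 3, 9, 7], r−c [-4, -8, 2, -2, 1, 4, -1, 5, 0, 3], r+c [6, 12, 4, 10, 9, 8, 15, 11, 18, 17] are all distinct, so no two queens attack.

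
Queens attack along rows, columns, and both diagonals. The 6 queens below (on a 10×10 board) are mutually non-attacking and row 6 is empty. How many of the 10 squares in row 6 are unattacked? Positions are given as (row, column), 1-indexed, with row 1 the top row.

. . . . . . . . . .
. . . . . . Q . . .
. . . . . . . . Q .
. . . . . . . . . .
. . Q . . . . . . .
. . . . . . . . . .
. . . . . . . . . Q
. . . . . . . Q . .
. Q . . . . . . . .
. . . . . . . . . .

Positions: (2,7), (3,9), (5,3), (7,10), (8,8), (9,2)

1

(2,7) attacks row 6 at column 7 and diagonals 3.
(3,9) attacks row 6 at column 9 and diagonals 6.
(5,3) attacks row 6 at column 3 and diagonals 2, 4.
(7,10) attacks row 6 at column 10 and diagonals 9.
(8,8) attacks row 6 at column 8 and diagonals 6, 10.
(9,2) attacks row 6 at column 2 and diagonals 5.
Attacked columns: {2, 3, 4, 5, 6, 7, 8, 9, 10}. Safe: {1}.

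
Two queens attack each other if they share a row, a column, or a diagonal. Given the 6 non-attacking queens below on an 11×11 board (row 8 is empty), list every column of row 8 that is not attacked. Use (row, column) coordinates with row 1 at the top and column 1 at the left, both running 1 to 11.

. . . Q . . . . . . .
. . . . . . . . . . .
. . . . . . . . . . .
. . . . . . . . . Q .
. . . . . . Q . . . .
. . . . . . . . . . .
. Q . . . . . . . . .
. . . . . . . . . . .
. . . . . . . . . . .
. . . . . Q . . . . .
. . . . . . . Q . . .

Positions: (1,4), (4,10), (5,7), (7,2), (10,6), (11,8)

(1,4) attacks row 8 at column 4 and diagonals 11.
(4,10) attacks row 8 at column 10 and diagonals 6.
(5,7) attacks row 8 at column 7 and diagonals 4, 10.
(7,2) attacks row 8 at column 2 and diagonals 1, 3.
(10,6) attacks row 8 at column 6 and diagonals 4, 8.
(11,8) attacks row 8 at column 8 and diagonals 5, 11.
Attacked columns: {1, 2, 3, 4, 5, 6, 7, 8, 10, 11}. Safe: {9}.

columns 9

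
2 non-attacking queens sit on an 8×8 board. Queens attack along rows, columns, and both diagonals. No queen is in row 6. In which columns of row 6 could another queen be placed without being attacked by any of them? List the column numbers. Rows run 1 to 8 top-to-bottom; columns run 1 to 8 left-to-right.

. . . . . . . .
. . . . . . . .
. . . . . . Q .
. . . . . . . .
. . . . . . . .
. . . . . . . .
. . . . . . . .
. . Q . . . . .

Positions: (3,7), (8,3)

columns 2, 6, 8

(3,7) attacks row 6 at column 7 and diagonals 4.
(8,3) attacks row 6 at column 3 and diagonals 1, 5.
Attacked columns: {1, 3, 4, 5, 7}. Safe: {2, 6, 8}.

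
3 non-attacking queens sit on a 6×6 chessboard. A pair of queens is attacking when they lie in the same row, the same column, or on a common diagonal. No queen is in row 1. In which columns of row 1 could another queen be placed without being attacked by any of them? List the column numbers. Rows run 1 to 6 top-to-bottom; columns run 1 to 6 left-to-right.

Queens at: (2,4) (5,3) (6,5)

columns 1, 2, 6

(2,4) attacks row 1 at column 4 and diagonals 3, 5.
(5,3) attacks row 1 at column 3.
(6,5) attacks row 1 at column 5.
Attacked columns: {3, 4, 5}. Safe: {1, 2, 6}.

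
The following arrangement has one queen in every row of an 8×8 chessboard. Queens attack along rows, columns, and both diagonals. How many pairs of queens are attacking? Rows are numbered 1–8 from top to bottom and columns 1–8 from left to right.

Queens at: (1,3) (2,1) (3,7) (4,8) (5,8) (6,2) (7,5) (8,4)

Same column: (4,8)–(5,8) (column 8).
Same diagonal: (3,7)–(4,8) (|3−4| = |7−8| = 1); (4,8)–(7,5) (|4−7| = |8−5| = 3); (4,8)–(8,4) (|4−8| = |8−4| = 4); (6,2)–(8,4) (|6−8| = |2−4| = 2); (7,5)–(8,4) (|7−8| = |5−4| = 1).
Total attacking pairs: 6.

6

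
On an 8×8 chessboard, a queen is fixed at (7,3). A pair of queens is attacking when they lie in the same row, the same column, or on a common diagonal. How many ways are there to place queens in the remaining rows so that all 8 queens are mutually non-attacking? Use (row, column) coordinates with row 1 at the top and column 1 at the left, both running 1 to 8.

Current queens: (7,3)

14

Branch on row 1: col 1 → 0; col 2 → 1; col 4 → 6; col 5 → 3; col 6 → 0; col 7 → 3; col 8 → 1.
Sum: 0 + 1 + 6 + 3 + 0 + 3 + 1 = 14.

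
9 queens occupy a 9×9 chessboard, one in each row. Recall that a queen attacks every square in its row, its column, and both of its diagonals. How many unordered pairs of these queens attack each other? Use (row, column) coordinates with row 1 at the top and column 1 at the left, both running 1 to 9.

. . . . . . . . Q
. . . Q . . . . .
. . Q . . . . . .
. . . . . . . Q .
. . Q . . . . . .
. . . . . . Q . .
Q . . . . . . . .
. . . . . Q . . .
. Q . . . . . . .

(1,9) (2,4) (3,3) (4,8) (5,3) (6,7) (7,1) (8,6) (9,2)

Same column: (3,3)–(5,3) (column 3).
Same diagonal: (2,4)–(3,3) (|2−3| = |4−3| = 1); (5,3)–(7,1) (|5−7| = |3−1| = 2); (5,3)–(8,6) (|5−8| = |3−6| = 3).
Total attacking pairs: 4.

4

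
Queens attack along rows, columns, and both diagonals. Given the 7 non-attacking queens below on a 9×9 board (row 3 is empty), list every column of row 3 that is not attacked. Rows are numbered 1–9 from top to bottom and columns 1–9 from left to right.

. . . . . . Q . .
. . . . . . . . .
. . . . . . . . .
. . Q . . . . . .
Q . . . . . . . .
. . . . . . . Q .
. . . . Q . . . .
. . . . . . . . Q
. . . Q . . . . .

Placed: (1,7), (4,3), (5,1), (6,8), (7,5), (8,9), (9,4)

columns 6

(1,7) attacks row 3 at column 7 and diagonals 5, 9.
(4,3) attacks row 3 at column 3 and diagonals 2, 4.
(5,1) attacks row 3 at column 1 and diagonals 3.
(6,8) attacks row 3 at column 8 and diagonals 5.
(7,5) attacks row 3 at column 5 and diagonals 1, 9.
(8,9) attacks row 3 at column 9 and diagonals 4.
(9,4) attacks row 3 at column 4.
Attacked columns: {1, 2, 3, 4, 5, 7, 8, 9}. Safe: {6}.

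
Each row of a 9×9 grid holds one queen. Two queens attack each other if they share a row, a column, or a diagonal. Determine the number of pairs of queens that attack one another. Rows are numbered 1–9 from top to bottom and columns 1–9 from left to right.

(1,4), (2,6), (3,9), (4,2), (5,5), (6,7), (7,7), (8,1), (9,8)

Same column: (6,7)–(7,7) (column 7).
Same diagonal: (5,5)–(7,7) (|5−7| = |5−7| = 2).
Total attacking pairs: 2.

2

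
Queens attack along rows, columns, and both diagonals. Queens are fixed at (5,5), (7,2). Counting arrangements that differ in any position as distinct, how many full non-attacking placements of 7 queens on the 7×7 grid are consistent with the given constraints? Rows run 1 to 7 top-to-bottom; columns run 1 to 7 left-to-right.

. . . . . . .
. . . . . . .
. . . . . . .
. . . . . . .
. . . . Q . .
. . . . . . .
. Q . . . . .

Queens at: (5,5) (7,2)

1

Branch on row 1: col 3 → 0; col 4 → 1; col 6 → 0; col 7 → 0.
Sum: 0 + 1 + 0 + 0 = 1.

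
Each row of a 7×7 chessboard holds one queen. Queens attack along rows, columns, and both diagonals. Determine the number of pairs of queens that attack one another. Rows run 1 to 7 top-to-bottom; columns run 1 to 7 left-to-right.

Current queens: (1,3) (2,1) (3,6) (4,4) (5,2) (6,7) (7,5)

0

All columns are distinct and no two queens satisfy |Δrow| = |Δcol|, so no pair attacks.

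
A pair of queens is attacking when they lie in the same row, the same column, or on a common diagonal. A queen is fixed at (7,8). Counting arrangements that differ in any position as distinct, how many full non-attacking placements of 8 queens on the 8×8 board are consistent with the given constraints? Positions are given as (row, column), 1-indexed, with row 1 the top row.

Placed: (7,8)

Branch on row 1: col 1 → 0; col 3 → 3; col 4 → 1; col 5 → 2; col 6 → 1; col 7 → 1.
Sum: 0 + 3 + 1 + 2 + 1 + 1 = 8.

8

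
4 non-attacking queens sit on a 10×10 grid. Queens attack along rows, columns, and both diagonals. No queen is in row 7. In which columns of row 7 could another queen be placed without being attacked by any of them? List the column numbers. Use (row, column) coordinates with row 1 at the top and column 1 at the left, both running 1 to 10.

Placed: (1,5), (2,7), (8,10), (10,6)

columns 1, 4, 8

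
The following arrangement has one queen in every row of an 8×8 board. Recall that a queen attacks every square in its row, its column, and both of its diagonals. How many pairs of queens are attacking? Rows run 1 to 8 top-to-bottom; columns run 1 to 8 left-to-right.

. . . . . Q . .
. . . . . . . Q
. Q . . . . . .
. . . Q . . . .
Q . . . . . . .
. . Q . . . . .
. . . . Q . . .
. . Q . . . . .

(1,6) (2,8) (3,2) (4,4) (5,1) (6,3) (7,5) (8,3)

1

Same column: (6,3)–(8,3) (column 3).
Total attacking pairs: 1.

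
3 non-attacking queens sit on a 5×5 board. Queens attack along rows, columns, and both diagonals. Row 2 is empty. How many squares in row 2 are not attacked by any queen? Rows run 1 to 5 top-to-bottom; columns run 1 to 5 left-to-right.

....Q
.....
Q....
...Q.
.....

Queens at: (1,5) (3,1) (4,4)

1

(1,5) attacks row 2 at column 5 and diagonals 4.
(3,1) attacks row 2 at column 1 and diagonals 2.
(4,4) attacks row 2 at column 4 and diagonals 2.
Attacked columns: {1, 2, 4, 5}. Safe: {3}.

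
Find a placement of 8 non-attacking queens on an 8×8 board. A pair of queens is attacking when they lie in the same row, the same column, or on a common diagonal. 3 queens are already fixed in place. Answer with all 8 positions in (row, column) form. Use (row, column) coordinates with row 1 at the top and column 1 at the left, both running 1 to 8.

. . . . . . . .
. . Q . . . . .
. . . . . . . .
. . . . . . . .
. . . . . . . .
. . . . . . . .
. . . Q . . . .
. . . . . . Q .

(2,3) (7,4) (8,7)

Row 1: attacked by (2,3)→{2,3,4}; (7,4)→{4}; (8,7)→{7}. Safe: 1, 5, 6, 8. Place at column 5.
Row 3: attacked by (1,5)→{3,5,7}; (2,3)→{2,3,4}; (7,4)→{4,8}; (8,7)→{2,7}. Safe: 1, 6. Place at column 1.
Row 4: attacked by (1,5)→{2,5,8}; (2,3)→{1,3,5}; (3,1)→{1,2}; (7,4)→{1,4,7}; (8,7)→{3,7}. Safe: 6. Place at column 6.
Row 5: attacked by (1,5)→{1,5}; (2,3)→{3,6}; (3,1)→{1,3}; (4,6)→{5,6,7}; (7,4)→{2,4,6}; (8,7)→{4,7}. Safe: 8. Place at column 8.
Row 6: attacked by (1,5)→{5}; (2,3)→{3,7}; (3,1)→{1,4}; (4,6)→{4,6,8}; (5,8)→{7,8}; (7,4)→{3,4,5}; (8,7)→{5,7}. Safe: 2. Place at column 2.
Columns [5, 3, 1, 6, 8, 2, 4, 7], r−c [-4, -1, 2, -2, -3, 4, 3, 1], r+c [6, 5, 4, 10, 13, 8, 11, 15] are all distinct, so no two queens attack.

(1,5) (2,3) (3,1) (4,6) (5,8) (6,2) (7,4) (8,7)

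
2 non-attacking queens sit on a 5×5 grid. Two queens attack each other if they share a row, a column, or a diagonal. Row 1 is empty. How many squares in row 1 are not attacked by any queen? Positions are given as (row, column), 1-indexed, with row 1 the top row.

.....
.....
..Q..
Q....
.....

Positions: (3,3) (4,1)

1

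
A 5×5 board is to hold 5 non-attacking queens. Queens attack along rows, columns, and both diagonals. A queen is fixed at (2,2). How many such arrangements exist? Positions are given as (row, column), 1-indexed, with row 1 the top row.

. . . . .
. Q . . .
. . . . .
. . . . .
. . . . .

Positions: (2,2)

Branch on row 1: col 4 → 1; col 5 → 1.
Sum: 1 + 1 = 2.

2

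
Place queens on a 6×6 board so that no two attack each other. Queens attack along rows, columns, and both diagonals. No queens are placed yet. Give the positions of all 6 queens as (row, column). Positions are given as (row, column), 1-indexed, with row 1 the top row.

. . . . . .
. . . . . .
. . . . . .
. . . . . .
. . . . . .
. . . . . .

(1,4) (2,1) (3,5) (4,2) (5,6) (6,3)

Row 1: Safe: 1, 2, 3, 4, 5, 6. Place at column 4.
Row 2: attacked by (1,4)→{3,4,5}. Safe: 1, 2, 6. Place at column 1.
Row 3: attacked by (1,4)→{2,4,6}; (2,1)→{1,2}. Safe: 3, 5. Place at column 5.
Row 4: attacked by (1,4)→{1,4}; (2,1)→{1,3}; (3,5)→{4,5,6}. Safe: 2. Place at column 2.
Row 5: attacked by (1,4)→{4}; (2,1)→{1,4}; (3,5)→{3,5}; (4,2)→{1,2,3}. Safe: 6. Place at column 6.
Row 6: attacked by (1,4)→{4}; (2,1)→{1,5}; (3,5)→{2,5}; (4,2)→{2,4}; (5,6)→{5,6}. Safe: 3. Place at column 3.
Columns [4, 1, 5, 2, 6, 3], r−c [-3, 1, -2, 2, -1, 3], r+c [5, 3, 8, 6, 11, 9] are all distinct, so no two queens attack.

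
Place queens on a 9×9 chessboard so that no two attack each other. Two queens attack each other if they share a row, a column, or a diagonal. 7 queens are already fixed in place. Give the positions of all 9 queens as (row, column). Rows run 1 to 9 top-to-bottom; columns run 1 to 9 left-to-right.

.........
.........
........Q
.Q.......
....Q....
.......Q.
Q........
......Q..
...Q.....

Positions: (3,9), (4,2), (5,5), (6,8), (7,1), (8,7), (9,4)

(1,6) (2,3) (3,9) (4,2) (5,5) (6,8) (7,1) (8,7) (9,4)

Row 1: attacked by (3,9)→{7,9}; (4,2)→{2,5}; (5,5)→{1,5,9}; (6,8)→{3,8}; (7,1)→{1,7}; (8,7)→{7}; (9,4)→{4}. Safe: 6. Place at column 6.
Row 2: attacked by (1,6)→{5,6,7}; (3,9)→{8,9}; (4,2)→{2,4}; (5,5)→{2,5,8}; (6,8)→{4,8}; (7,1)→{1,6}; (8,7)→{1,7}; (9,4)→{4}. Safe: 3. Place at column 3.
Columns [6, 3, 9, 2, 5, 8, 1, 7, 4], r−c [-5, -1, -6, 2, 0, -2, 6, 1, 5], r+c [7, 5, 12, 6, 10, 14, 8, 15, 13] are all distinct, so no two queens attack.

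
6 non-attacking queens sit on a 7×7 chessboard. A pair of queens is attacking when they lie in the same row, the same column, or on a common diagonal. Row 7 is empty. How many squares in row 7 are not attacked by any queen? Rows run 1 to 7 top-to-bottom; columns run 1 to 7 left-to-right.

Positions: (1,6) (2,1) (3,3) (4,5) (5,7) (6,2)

(1,6) attacks row 7 at column 6.
(2,1) attacks row 7 at column 1 and diagonals 6.
(3,3) attacks row 7 at column 3 and diagonals 7.
(4,5) attacks row 7 at column 5 and diagonals 2.
(5,7) attacks row 7 at column 7 and diagonals 5.
(6,2) attacks row 7 at column 2 and diagonals 1, 3.
Attacked columns: {1, 2, 3, 5, 6, 7}. Safe: {4}.

1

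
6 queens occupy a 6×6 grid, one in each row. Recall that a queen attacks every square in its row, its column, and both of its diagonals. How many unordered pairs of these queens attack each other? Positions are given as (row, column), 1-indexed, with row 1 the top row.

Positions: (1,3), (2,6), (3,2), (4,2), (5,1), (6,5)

Same column: (3,2)–(4,2) (column 2).
Same diagonal: (3,2)–(6,5) (|3−6| = |2−5| = 3); (4,2)–(5,1) (|4−5| = |2−1| = 1).
Total attacking pairs: 3.

3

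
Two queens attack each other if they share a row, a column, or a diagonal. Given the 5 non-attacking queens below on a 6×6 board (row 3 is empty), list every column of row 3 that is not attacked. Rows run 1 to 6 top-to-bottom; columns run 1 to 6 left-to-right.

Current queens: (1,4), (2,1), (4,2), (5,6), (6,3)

(1,4) attacks row 3 at column 4 and diagonals 2, 6.
(2,1) attacks row 3 at column 1 and diagonals 2.
(4,2) attacks row 3 at column 2 and diagonals 1, 3.
(5,6) attacks row 3 at column 6 and diagonals 4.
(6,3) attacks row 3 at column 3 and diagonals 6.
Attacked columns: {1, 2, 3, 4, 6}. Safe: {5}.

columns 5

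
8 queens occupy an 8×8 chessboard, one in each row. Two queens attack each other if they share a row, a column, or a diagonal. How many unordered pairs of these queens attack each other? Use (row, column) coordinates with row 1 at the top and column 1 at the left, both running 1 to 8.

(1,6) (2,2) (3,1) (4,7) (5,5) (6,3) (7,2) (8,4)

4

Same column: (2,2)–(7,2) (column 2).
Same diagonal: (2,2)–(3,1) (|2−3| = |2−1| = 1); (2,2)–(5,5) (|2−5| = |2−5| = 3); (6,3)–(7,2) (|6−7| = |3−2| = 1).
Total attacking pairs: 4.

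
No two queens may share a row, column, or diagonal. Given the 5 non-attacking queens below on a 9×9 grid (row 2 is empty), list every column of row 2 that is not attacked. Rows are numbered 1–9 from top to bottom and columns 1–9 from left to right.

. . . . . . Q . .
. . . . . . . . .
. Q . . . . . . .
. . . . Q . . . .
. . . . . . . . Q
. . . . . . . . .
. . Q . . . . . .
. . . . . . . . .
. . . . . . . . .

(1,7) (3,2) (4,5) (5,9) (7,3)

(1,7) attacks row 2 at column 7 and diagonals 6, 8.
(3,2) attacks row 2 at column 2 and diagonals 1, 3.
(4,5) attacks row 2 at column 5 and diagonals 3, 7.
(5,9) attacks row 2 at column 9 and diagonals 6.
(7,3) attacks row 2 at column 3 and diagonals 8.
Attacked columns: {1, 2, 3, 5, 6, 7, 8, 9}. Safe: {4}.

columns 4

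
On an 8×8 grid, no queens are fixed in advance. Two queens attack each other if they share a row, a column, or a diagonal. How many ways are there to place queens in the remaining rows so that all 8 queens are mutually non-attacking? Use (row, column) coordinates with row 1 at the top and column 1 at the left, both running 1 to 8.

92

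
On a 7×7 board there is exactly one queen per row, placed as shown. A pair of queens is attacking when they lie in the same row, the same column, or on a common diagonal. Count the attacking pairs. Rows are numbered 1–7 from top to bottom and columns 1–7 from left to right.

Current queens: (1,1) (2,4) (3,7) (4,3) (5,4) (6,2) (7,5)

Same column: (2,4)–(5,4) (column 4).
Same diagonal: (4,3)–(5,4) (|4−5| = |3−4| = 1).
Total attacking pairs: 2.

2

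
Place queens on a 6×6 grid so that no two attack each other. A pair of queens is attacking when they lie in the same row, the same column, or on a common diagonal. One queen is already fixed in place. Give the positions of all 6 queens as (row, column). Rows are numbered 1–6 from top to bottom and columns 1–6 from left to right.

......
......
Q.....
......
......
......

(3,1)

(1,5) (2,3) (3,1) (4,6) (5,4) (6,2)

Row 1: attacked by (3,1)→{1,3}. Safe: 2, 4, 5, 6. Place at column 5.
Row 2: attacked by (1,5)→{4,5,6}; (3,1)→{1,2}. Safe: 3. Place at column 3.
Row 4: attacked by (1,5)→{2,5}; (2,3)→{1,3,5}; (3,1)→{1,2}. Safe: 4, 6. Place at column 6.
Row 5: attacked by (1,5)→{1,5}; (2,3)→{3,6}; (3,1)→{1,3}; (4,6)→{5,6}. Safe: 2, 4. Place at column 4.
Row 6: attacked by (1,5)→{5}; (2,3)→{3}; (3,1)→{1,4}; (4,6)→{4,6}; (5,4)→{3,4,5}. Safe: 2. Place at column 2.
Columns [5, 3, 1, 6, 4, 2], r−c [-4, -1, 2, -2, 1, 4], r+c [6, 5, 4, 10, 9, 8] are all distinct, so no two queens attack.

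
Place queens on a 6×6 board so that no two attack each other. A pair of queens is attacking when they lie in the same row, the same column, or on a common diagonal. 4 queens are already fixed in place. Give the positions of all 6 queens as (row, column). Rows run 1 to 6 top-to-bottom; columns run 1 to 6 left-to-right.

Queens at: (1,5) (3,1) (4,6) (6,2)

(1,5) (2,3) (3,1) (4,6) (5,4) (6,2)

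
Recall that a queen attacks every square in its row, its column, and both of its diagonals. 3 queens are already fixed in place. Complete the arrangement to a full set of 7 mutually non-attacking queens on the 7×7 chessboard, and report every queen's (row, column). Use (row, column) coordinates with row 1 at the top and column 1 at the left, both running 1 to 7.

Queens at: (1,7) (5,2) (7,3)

(1,7) (2,4) (3,1) (4,5) (5,2) (6,6) (7,3)

Row 2: attacked by (1,7)→{6,7}; (5,2)→{2,5}; (7,3)→{3}. Safe: 1, 4. Place at column 4.
Row 3: attacked by (1,7)→{5,7}; (2,4)→{3,4,5}; (5,2)→{2,4}; (7,3)→{3,7}. Safe: 1, 6. Place at column 1.
Row 4: attacked by (1,7)→{4,7}; (2,4)→{2,4,6}; (3,1)→{1,2}; (5,2)→{1,2,3}; (7,3)→{3,6}. Safe: 5. Place at column 5.
Row 6: attacked by (1,7)→{2,7}; (2,4)→{4}; (3,1)→{1,4}; (4,5)→{3,5,7}; (5,2)→{1,2,3}; (7,3)→{2,3,4}. Safe: 6. Place at column 6.
Columns [7, 4, 1, 5, 2, 6, 3], r−c [-6, -2, 2, -1, 3, 0, 4], r+c [8, 6, 4, 9, 7, 12, 10] are all distinct, so no two queens attack.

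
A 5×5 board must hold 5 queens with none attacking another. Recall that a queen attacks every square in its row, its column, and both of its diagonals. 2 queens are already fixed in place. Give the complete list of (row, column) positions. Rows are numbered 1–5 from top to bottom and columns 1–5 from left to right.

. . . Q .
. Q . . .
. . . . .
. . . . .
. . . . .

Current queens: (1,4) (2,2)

Row 3: attacked by (1,4)→{2,4}; (2,2)→{1,2,3}. Safe: 5. Place at column 5.
Row 4: attacked by (1,4)→{1,4}; (2,2)→{2,4}; (3,5)→{4,5}. Safe: 3. Place at column 3.
Row 5: attacked by (1,4)→{4}; (2,2)→{2,5}; (3,5)→{3,5}; (4,3)→{2,3,4}. Safe: 1. Place at column 1.
Columns [4, 2, 5, 3, 1], r−c [-3, 0, -2, 1, 4], r+c [5, 4, 8, 7, 6] are all distinct, so no two queens attack.

(1,4) (2,2) (3,5) (4,3) (5,1)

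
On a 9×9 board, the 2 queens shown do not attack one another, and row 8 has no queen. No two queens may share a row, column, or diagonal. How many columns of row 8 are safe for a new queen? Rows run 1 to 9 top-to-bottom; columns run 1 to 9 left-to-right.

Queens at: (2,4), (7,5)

(2,4) attacks row 8 at column 4.
(7,5) attacks row 8 at column 5 and diagonals 4, 6.
Attacked columns: {4, 5, 6}. Safe: {1, 2, 3, 7, 8, 9}.

6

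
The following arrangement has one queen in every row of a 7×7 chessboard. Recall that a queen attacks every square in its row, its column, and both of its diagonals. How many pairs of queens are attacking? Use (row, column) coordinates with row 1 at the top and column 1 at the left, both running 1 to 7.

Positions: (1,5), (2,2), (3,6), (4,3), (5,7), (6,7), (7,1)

1

Same column: (5,7)–(6,7) (column 7).
Total attacking pairs: 1.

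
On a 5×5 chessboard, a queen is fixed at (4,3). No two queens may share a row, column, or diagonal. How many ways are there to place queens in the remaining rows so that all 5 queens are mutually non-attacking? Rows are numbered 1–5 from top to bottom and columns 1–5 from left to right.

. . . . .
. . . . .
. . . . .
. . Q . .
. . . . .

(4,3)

2

Branch on row 1: col 1 → 0; col 2 → 1; col 4 → 1; col 5 → 0.
Sum: 0 + 1 + 1 + 0 = 2.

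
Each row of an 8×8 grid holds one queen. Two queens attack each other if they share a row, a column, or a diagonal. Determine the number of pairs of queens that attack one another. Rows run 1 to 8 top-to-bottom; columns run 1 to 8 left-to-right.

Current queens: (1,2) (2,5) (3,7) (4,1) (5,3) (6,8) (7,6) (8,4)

All columns are distinct and no two queens satisfy |Δrow| = |Δcol|, so no pair attacks.

0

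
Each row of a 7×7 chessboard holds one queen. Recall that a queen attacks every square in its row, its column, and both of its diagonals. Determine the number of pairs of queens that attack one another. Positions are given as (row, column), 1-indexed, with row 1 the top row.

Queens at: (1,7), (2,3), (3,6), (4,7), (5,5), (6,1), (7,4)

3

Same column: (1,7)–(4,7) (column 7).
Same diagonal: (3,6)–(4,7) (|3−4| = |6−7| = 1); (4,7)–(7,4) (|4−7| = |7−4| = 3).
Total attacking pairs: 3.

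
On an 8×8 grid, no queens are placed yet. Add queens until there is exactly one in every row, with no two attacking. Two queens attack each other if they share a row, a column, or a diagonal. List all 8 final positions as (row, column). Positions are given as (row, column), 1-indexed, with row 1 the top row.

(1,8) (2,2) (3,5) (4,3) (5,1) (6,7) (7,4) (8,6)

Row 1: Safe: 1, 2, 3, 4, 5, 6, 7, 8. Place at column 8.
Row 2: attacked by (1,8)→{7,8}. Safe: 1, 2, 3, 4, 5, 6. Place at column 2.
Row 3: attacked by (1,8)→{6,8}; (2,2)→{1,2,3}. Safe: 4, 5, 7. Place at column 5.
Row 4: attacked by (1,8)→{5,8}; (2,2)→{2,4}; (3,5)→{4,5,6}. Safe: 1, 3, 7. Place at column 3.
Row 5: attacked by (1,8)→{4,8}; (2,2)→{2,5}; (3,5)→{3,5,7}; (4,3)→{2,3,4}. Safe: 1, 6. Place at column 1.
Row 6: attacked by (1,8)→{3,8}; (2,2)→{2,6}; (3,5)→{2,5,8}; (4,3)→{1,3,5}; (5,1)→{1,2}. Safe: 4, 7. Place at column 7.
Row 7: attacked by (1,8)→{2,8}; (2,2)→{2,7}; (3,5)→{1,5}; (4,3)→{3,6}; (5,1)→{1,3}; (6,7)→{6,7,8}. Safe: 4. Place at column 4.
Row 8: attacked by (1,8)→{1,8}; (2,2)→{2,8}; (3,5)→{5}; (4,3)→{3,7}; (5,1)→{1,4}; (6,7)→{5,7}; (7,4)→{3,4,5}. Safe: 6. Place at column 6.
Columns [8, 2, 5, 3, 1, 7, 4, 6], r−c [-7, 0, -2, 1, 4, -1, 3, 2], r+c [9, 4, 8, 7, 6, 13, 11, 14] are all distinct, so no two queens attack.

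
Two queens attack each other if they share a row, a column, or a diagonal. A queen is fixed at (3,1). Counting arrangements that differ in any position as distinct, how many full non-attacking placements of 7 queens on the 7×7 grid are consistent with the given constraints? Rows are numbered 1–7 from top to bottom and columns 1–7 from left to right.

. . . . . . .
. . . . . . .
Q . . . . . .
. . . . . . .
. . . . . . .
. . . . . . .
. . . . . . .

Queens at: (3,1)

Branch on row 1: col 2 → 2; col 4 → 1; col 5 → 1; col 6 → 1; col 7 → 1.
Sum: 2 + 1 + 1 + 1 + 1 = 6.

6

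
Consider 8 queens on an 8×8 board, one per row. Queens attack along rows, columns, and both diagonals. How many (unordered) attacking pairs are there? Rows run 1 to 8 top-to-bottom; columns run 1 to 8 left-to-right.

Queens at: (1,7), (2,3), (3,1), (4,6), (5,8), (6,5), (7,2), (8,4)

All columns are distinct and no two queens satisfy |Δrow| = |Δcol|, so no pair attacks.

0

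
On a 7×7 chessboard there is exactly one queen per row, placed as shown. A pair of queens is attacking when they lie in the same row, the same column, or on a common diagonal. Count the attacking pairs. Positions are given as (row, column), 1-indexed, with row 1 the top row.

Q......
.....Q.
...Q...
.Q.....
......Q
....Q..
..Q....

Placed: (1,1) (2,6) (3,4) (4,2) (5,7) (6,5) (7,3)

All columns are distinct and no two queens satisfy |Δrow| = |Δcol|, so no pair attacks.

0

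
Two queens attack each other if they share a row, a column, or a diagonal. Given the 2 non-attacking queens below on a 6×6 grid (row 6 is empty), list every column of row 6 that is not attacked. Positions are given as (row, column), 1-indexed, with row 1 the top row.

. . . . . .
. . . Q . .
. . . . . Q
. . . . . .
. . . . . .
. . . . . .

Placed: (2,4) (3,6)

(2,4) attacks row 6 at column 4.
(3,6) attacks row 6 at column 6 and diagonals 3.
Attacked columns: {3, 4, 6}. Safe: {1, 2, 5}.

columns 1, 2, 5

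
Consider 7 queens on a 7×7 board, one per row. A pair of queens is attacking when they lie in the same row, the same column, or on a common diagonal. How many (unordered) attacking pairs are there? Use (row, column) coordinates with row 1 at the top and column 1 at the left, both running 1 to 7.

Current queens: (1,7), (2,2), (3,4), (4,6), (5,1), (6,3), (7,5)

0

All columns are distinct and no two queens satisfy |Δrow| = |Δcol|, so no pair attacks.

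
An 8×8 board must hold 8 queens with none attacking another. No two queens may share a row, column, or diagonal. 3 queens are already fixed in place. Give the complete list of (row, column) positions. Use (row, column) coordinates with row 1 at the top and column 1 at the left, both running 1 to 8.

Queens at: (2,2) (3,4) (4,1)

Row 1: attacked by (2,2)→{1,2,3}; (3,4)→{2,4,6}; (4,1)→{1,4}. Safe: 5, 7, 8. Place at column 8.
Row 5: attacked by (1,8)→{4,8}; (2,2)→{2,5}; (3,4)→{2,4,6}; (4,1)→{1,2}. Safe: 3, 7. Place at column 7.
Row 6: attacked by (1,8)→{3,8}; (2,2)→{2,6}; (3,4)→{1,4,7}; (4,1)→{1,3}; (5,7)→{6,7,8}. Safe: 5. Place at column 5.
Row 7: attacked by (1,8)→{2,8}; (2,2)→{2,7}; (3,4)→{4,8}; (4,1)→{1,4}; (5,7)→{5,7}; (6,5)→{4,5,6}. Safe: 3. Place at column 3.
Row 8: attacked by (1,8)→{1,8}; (2,2)→{2,8}; (3,4)→{4}; (4,1)→{1,5}; (5,7)→{4,7}; (6,5)→{3,5,7}; (7,3)→{2,3,4}. Safe: 6. Place at column 6.
Columns [8, 2, 4, 1, 7, 5, 3, 6], r−c [-7, 0, -1, 3, -2, 1, 4, 2], r+c [9, 4, 7, 5, 12, 11, 10, 14] are all distinct, so no two queens attack.

(1,8) (2,2) (3,4) (4,1) (5,7) (6,5) (7,3) (8,6)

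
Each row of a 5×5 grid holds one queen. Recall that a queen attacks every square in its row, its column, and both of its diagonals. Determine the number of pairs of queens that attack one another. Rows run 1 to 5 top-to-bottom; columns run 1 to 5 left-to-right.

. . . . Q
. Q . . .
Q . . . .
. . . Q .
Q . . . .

Same column: (3,1)–(5,1) (column 1).
Same diagonal: (1,5)–(5,1) (|1−5| = |5−1| = 4); (2,2)–(3,1) (|2−3| = |2−1| = 1); (2,2)–(4,4) (|2−4| = |2−4| = 2).
Total attacking pairs: 4.

4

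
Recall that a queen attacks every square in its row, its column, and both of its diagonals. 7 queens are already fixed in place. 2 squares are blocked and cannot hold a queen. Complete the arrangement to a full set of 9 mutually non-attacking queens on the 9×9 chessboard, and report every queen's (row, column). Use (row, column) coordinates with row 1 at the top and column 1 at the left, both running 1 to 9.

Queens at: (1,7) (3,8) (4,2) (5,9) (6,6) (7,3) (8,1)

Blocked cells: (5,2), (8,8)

(1,7) (2,5) (3,8) (4,2) (5,9) (6,6) (7,3) (8,1) (9,4)

Row 2: attacked by (1,7)→{6,7,8}; (3,8)→{7,8,9}; (4,2)→{2,4}; (5,9)→{6,9}; (6,6)→{2,6}; (7,3)→{3,8}; (8,1)→{1,7}. Safe: 5. Place at column 5.
Row 9: attacked by (1,7)→{7}; (2,5)→{5}; (3,8)→{2,8}; (4,2)→{2,7}; (5,9)→{5,9}; (6,6)→{3,6,9}; (7,3)→{1,3,5}; (8,1)→{1,2}. Safe: 4. Place at column 4.
Columns [7, 5, 8, 2, 9, 6, 3, 1, 4], r−c [-6, -3, -5, 2, -4, 0, 4, 7, 5], r+c [8, 7, 11, 6, 14, 12, 10, 9, 13] are all distinct, so no two queens attack.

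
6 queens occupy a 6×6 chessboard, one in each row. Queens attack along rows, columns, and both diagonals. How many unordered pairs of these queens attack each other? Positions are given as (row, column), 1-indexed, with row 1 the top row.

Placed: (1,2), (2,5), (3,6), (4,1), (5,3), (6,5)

2

Same column: (2,5)–(6,5) (column 5).
Same diagonal: (2,5)–(3,6) (|2−3| = |5−6| = 1).
Total attacking pairs: 2.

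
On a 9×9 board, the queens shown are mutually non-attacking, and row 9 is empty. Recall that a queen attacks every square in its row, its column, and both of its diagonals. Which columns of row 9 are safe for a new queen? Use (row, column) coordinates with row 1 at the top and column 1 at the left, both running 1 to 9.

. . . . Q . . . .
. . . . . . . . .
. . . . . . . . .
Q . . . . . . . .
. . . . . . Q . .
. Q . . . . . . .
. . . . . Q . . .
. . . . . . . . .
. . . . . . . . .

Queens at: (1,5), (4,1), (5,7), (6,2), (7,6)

(1,5) attacks row 9 at column 5.
(4,1) attacks row 9 at column 1 and diagonals 6.
(5,7) attacks row 9 at column 7 and diagonals 3.
(6,2) attacks row 9 at column 2 and diagonals 5.
(7,6) attacks row 9 at column 6 and diagonals 4, 8.
Attacked columns: {1, 2, 3, 4, 5, 6, 7, 8}. Safe: {9}.

columns 9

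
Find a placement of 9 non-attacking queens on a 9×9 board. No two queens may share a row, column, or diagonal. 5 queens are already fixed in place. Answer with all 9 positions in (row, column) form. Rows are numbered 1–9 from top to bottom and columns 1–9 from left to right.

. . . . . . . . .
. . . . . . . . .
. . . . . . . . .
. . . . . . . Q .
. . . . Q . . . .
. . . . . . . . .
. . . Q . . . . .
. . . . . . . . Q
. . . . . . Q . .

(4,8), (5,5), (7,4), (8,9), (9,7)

(1,3) (2,1) (3,6) (4,8) (5,5) (6,2) (7,4) (8,9) (9,7)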